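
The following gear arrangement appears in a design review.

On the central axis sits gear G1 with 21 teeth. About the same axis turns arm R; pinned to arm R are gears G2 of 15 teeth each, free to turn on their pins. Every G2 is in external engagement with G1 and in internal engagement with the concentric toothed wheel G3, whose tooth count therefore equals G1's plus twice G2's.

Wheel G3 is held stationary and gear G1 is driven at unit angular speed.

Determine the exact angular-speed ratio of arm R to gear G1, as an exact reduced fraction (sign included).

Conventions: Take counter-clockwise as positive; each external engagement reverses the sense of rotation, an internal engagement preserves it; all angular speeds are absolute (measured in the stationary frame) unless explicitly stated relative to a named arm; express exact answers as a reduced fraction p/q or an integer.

7/24

topology: planetary set — G1 21T / G2 15T / G3 51T, arm = carrier (Willis)
ring teeth: 21 + 2·15 = 51
21(ω_sun−ω_arm) = −51(ω_ring−ω_arm),  ω_ring = 0, ω_sun = 1
21(1−ω_arm) = −51(0−ω_arm)  ⇒  72·ω_arm = 21  ⇒  ω_arm = 7/24
ω_out/ω_in = 7/24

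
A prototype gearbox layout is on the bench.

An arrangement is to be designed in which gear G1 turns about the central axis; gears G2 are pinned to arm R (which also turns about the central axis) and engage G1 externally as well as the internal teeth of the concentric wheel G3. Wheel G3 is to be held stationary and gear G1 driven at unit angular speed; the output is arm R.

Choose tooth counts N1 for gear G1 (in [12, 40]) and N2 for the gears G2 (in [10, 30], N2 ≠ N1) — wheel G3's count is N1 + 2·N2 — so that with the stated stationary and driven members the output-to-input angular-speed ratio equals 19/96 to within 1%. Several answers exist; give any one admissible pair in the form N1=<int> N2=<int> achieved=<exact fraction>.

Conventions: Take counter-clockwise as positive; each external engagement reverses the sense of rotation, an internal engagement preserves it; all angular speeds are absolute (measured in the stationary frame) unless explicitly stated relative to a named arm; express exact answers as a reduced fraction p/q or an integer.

N1=19 N2=29 achieved=19/96

topology: planetary set — design target 19/96, arm = carrier (Willis)
Willis with ω_ring = 0: ω_arm/ω_sun = N1/(N1+N3); set equal to 19/96  ⇒  N3/N1 = 1/(19/96) − 1 = 77/19
N3 = N1 + 2·N2  ⇒  N2/N1 = (N3/N1 − 1)/2 = (77/19 − 1)/2 = 29/19
smallest multiple with N1 ≥ 12 and N2 ≥ 10: k = 1  ⇒  N1 = 1·19 = 19, N2 = 1·29 = 29 (N1 ≤ 40, N2 ≤ 30, N2 ≠ N1 ✓), N3 = 19 + 2·29 = 77
check: N1/(N1+N3) with N1 = 19, N3 = 77 gives 19/96; |achieved − target| = 0 ≤ 19/9600 ✓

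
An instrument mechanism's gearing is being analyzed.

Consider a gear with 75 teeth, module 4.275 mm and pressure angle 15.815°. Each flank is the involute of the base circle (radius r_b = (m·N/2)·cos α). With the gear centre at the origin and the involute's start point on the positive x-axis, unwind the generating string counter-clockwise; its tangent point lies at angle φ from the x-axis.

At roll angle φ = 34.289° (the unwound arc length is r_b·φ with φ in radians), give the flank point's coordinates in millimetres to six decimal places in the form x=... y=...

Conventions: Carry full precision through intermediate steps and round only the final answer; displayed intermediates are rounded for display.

class = single-mesh tooth geometry [base-circle involute, m = 4.275, 75T]
pitch radius r_p = m·N/2 = 4.275·75/2 = 160.312500
base radius r_b = r_p·cos α = 160.312500·cos 15.815° = 154.244139
roll angle φ = 34.289° = 0.59845595 rad
x = r_b·(cos φ + φ·sin φ) = 179.441009
y = r_b·(sin φ − φ·cos φ) = 10.630393

x=179.441009 y=10.630393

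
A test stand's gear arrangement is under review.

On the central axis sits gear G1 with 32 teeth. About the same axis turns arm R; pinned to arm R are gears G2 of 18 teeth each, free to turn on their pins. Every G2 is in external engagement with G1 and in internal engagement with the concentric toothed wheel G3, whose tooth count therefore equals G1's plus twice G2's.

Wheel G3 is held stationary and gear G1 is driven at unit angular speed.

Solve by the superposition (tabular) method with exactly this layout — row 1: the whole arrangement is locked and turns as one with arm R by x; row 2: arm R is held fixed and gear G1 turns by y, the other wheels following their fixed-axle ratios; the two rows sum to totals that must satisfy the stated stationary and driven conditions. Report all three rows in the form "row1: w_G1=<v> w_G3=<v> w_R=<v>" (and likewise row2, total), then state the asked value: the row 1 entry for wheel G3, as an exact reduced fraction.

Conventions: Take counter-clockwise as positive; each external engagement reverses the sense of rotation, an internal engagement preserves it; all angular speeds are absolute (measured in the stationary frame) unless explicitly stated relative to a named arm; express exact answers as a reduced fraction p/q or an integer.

row1: w_G1=8/25 w_G3=8/25 w_R=8/25
row2: w_G1=17/25 w_G3=-8/25 w_R=0
total: w_G1=1 w_G3=0 w_R=8/25
asked value: 8/25

topology: planetary set — G1 32T / G2 18T / G3 68T, arm = carrier (Willis)
row 1 (train locked, turned with arm): all members turn x
row 2 (arm held, sun turns y): ω_ring = −(32/68)·y, ω_arm = 0
boundary: total ω_ring = x − (32/68)·y = 0 and total ω_sun = x + y = 1  ⇒  y = 17/25, x = 8/25
row 2 ring = −(32/68)·17/25 = -8/25
totals (row 1 + row 2): sun 8/25 + 17/25 = 1, ring 8/25 + (-8/25) = 0, arm 8/25 + 0 = 8/25
asked cell (row1, ring) = 8/25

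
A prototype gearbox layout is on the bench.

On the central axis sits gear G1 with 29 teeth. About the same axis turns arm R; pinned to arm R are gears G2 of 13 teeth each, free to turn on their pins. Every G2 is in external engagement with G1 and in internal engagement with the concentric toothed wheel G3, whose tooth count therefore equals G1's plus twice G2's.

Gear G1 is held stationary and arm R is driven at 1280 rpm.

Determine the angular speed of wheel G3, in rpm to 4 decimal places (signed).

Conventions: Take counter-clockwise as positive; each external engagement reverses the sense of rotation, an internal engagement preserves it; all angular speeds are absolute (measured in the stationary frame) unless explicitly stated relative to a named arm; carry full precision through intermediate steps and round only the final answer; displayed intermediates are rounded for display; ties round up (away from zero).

topology: planetary set — G1 29T / G2 13T / G3 55T, arm = carrier (Willis)
normalise by the input: solve with ω_arm = 1, then scale by 1280 rpm
ring teeth: 29 + 2·13 = 55
29(ω_sun−ω_arm) = −55(ω_ring−ω_arm),  ω_sun = 0, ω_arm = 1
ω_ring = 1 − (29/55)(0−1) = 84/55
scale: ω_ring = 84/55 × 1280 rpm = +1954.9091 rpm

+1954.9091 rpm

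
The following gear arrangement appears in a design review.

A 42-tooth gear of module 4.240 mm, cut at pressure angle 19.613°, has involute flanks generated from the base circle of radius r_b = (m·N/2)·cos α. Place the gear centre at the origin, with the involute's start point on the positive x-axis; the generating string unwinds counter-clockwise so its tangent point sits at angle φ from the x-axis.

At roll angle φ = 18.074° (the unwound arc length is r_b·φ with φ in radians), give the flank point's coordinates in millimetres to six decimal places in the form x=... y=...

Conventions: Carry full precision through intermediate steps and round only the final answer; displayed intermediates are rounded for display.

x=87.943892 y=0.868907

recognized (one wheel, involute flank): single-mesh tooth geometry, m = 4.240, N = 42
pitch radius r_p = m·N/2 = 4.240·42/2 = 89.040000
base radius r_b = r_p·cos α = 89.040000·cos 19.613° = 83.874016
roll angle φ = 18.074° = 0.31545081 rad
x = r_b·(cos φ + φ·sin φ) = 87.943892
y = r_b·(sin φ − φ·cos φ) = 0.868907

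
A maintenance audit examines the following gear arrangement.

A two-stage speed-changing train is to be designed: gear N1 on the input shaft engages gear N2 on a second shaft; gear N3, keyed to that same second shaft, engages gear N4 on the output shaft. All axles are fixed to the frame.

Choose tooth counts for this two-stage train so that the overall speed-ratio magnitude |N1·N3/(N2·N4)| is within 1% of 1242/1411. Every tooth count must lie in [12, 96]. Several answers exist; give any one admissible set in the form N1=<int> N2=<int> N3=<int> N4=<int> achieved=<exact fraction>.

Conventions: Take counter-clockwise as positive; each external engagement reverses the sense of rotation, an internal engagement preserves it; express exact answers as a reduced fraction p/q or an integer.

class = fixed-axis compound train [2-stage, 1242/1411 wanted]
target = 1242/1411 in lowest terms: an exact hit needs N1·N3 = k·1242 and N2·N4 = k·1411 for one integer k, every count in [12, 96]; additionally prefer no 1:1 stage (N1 ≠ N2, N3 ≠ N4)
k = 1: N1·N3 = 1242 = 18·69, N2·N4 = 1411 = 17·83
achieved = 18·69/(17·83) = 1242/1411; |achieved − target| = 0 ≤ 621/70550 ✓

N1=18 N2=17 N3=69 N4=83 achieved=1242/1411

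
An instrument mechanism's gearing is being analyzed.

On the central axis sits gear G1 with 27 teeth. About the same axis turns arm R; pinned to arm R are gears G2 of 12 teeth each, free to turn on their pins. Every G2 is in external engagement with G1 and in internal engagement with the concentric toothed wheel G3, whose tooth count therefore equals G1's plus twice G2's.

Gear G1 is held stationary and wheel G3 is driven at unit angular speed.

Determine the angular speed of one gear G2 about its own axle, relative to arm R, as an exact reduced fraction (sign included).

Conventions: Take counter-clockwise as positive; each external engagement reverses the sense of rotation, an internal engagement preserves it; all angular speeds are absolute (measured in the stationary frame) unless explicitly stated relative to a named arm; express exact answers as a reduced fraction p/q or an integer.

recognized (axles ride arm R): planetary set, 27/12/51 teeth
ring teeth: 27 + 2·12 = 51
27(ω_sun−ω_arm) = −51(ω_ring−ω_arm),  ω_sun = 0, ω_ring = 1
27(0−ω_arm) = −51(1−ω_arm)  ⇒  78·ω_arm = 51  ⇒  ω_arm = 17/26
sun–planet mesh: 27·(0−17/26) = −12·(ω_p−ω_arm)  ⇒  ω_p−ω_arm = 153/104
exact speed ratio = 153/104

153/104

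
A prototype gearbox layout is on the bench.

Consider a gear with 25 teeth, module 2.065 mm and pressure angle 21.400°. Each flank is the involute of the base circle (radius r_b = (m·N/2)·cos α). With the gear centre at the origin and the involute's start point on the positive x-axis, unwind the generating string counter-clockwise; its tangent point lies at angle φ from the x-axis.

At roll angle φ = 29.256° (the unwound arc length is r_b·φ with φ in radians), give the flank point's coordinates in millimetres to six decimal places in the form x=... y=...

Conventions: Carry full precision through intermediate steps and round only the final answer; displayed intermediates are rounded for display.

recognized (one wheel, involute flank): single-mesh tooth geometry, m = 2.065, N = 25
pitch radius r_p = m·N/2 = 2.065·25/2 = 25.812500
base radius r_b = r_p·cos α = 25.812500·cos 21.400° = 24.032878
roll angle φ = 29.256° = 0.51061353 rad
x = r_b·(cos φ + φ·sin φ) = 26.964603
y = r_b·(sin φ − φ·cos φ) = 1.038953

x=26.964603 y=1.038953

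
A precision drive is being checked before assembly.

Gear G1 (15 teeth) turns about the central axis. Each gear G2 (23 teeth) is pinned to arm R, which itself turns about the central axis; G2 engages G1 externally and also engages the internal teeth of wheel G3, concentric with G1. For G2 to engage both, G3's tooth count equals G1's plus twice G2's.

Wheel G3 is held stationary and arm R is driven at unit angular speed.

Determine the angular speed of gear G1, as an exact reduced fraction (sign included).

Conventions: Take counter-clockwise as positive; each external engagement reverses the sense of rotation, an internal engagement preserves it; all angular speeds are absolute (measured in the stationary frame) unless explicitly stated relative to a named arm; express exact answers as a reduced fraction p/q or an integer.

76/15

recognized (axles ride arm R): planetary set, 15/23/61 teeth
ring teeth: 15 + 2·23 = 61
15(ω_sun−ω_arm) = −61(ω_ring−ω_arm),  ω_ring = 0, ω_arm = 1
ω_sun = 1 − (61/15)(0−1) = 76/15
exact speed ratio = 76/15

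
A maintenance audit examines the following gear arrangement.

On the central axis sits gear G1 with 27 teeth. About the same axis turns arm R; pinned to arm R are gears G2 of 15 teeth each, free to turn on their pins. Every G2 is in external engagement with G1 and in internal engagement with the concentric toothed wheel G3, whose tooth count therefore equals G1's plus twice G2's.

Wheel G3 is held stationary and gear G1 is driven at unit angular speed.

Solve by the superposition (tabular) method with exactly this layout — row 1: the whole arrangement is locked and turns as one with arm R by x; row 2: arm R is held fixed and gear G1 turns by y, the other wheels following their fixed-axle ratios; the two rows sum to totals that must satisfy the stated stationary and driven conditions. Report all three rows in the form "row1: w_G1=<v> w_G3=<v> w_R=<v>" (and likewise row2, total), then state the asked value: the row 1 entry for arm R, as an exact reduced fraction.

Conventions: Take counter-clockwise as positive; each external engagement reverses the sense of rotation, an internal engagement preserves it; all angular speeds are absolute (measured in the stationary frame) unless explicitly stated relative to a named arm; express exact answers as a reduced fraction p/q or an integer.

row1: w_G1=9/28 w_G3=9/28 w_R=9/28
row2: w_G1=19/28 w_G3=-9/28 w_R=0
total: w_G1=1 w_G3=0 w_R=9/28
asked value: 9/28

topology: planetary set — G1 27T / G2 15T / G3 57T, arm = carrier (Willis)
row 1 — lock + rotate with arm: ω_sun = ω_ring = ω_arm = x
row 2: sun turns y, ring = −(27/57)·y, arm 0
boundary: total ω_ring = x − (27/57)·y = 0 and total ω_sun = x + y = 1  ⇒  y = 19/28, x = 9/28
row 2 ring = −(27/57)·19/28 = -9/28
totals (row 1 + row 2): sun 9/28 + 19/28 = 1, ring 9/28 + (-9/28) = 0, arm 9/28 + 0 = 9/28
asked cell (row1, arm) = 9/28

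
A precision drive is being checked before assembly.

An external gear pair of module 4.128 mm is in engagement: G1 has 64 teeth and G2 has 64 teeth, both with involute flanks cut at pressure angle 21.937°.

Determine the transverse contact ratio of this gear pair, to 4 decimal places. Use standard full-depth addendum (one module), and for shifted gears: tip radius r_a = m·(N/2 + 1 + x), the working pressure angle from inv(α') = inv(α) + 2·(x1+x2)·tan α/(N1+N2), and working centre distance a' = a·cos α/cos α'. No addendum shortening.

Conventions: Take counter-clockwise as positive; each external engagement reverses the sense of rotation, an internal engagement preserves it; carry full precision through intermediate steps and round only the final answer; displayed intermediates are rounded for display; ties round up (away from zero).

single-mesh involute tooth geometry (64T engaging 64T at module 4.128)
base radii: r_b1 = 122.531615, r_b2 = 122.531615
tip radii: r_a1 = 136.224000, r_a2 = 136.224000
no profile shift: α' = α, a' = a
action lengths: √(r_a1²−r_b1²) = 59.522949, √(r_a2²−r_b2²) = 59.522949
base pitch p_b = π·m·cos α = 12.029513
CR = (59.522949 + 59.522949 − 264.192000·sin 21.93700°)/12.029513 = 1.691443
contact ratio ≈ 1.6914

1.6914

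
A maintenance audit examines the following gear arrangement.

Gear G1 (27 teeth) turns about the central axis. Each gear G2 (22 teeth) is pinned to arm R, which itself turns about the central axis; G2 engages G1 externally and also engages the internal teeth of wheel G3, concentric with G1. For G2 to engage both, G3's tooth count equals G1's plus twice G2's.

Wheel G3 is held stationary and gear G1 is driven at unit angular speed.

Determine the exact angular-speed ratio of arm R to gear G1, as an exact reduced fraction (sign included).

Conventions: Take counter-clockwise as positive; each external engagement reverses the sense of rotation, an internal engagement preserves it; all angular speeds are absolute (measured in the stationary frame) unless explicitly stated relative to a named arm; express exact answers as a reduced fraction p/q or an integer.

27/98

class = planetary set [G3 = 27+2·22 = 71; Willis about the carrier]
ring teeth: 27 + 2·22 = 71
27(ω_sun−ω_arm) = −71(ω_ring−ω_arm),  ω_ring = 0, ω_sun = 1
27(1−ω_arm) = −71(0−ω_arm)  ⇒  98·ω_arm = 27  ⇒  ω_arm = 27/98
ω_out/ω_in = 27/98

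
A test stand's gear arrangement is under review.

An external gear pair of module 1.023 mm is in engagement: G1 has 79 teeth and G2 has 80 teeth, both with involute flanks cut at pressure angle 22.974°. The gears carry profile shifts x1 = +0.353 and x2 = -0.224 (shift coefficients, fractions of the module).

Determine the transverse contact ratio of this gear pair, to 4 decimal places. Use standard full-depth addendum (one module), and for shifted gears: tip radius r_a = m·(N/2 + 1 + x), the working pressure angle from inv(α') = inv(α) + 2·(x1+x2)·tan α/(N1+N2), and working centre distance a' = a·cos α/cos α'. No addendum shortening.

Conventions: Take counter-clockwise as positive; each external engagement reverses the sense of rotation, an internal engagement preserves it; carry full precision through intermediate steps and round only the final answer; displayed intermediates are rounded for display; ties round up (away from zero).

1.6457

topology: single-mesh involute geometry — m = 1.023, 79T/80T pair
base radii: r_b1 = 37.203381, r_b2 = 37.674310
tip radii: r_a1 = 41.792619, r_a2 = 41.713848
inv(α') = inv(22.974°) + 2·(+0.353-0.224)·tan α/(79+80) = 0.02365533  ⇒  α' = 23.19100°
a' = a·cos α / cos α' = 81.3285·cos 22.974°/cos 23.19100° = 81.459879
action lengths: √(r_a1²−r_b1²) = 19.040258, √(r_a2²−r_b2²) = 17.907861
base pitch p_b = π·m·cos α = 2.958933
CR = (19.040258 + 17.907861 − 81.459879·sin 23.19100°)/2.958933 = 1.645665
contact ratio ≈ 1.6457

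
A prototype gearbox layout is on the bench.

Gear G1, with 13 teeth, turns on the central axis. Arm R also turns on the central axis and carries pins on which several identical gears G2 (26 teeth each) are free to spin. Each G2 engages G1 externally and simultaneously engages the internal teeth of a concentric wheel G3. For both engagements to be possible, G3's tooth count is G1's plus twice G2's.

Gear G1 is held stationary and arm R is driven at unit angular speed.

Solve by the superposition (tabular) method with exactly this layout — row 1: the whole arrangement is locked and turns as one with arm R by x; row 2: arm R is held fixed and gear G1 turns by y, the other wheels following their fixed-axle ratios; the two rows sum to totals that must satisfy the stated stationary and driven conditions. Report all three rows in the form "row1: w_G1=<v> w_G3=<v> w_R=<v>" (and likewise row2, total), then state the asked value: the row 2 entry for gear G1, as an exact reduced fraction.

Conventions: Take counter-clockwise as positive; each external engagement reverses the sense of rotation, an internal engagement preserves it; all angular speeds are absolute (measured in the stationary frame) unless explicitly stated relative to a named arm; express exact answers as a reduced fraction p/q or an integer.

row1: w_G1=1 w_G3=1 w_R=1
row2: w_G1=-1 w_G3=1/5 w_R=0
total: w_G1=0 w_G3=6/5 w_R=1
asked value: -1

class = planetary set [G3 = 13+2·26 = 65; Willis about the carrier]
row 1 (train locked, turned with arm): all members turn x
superposition row 2 [arm held]: sun y, ring −(13/65)·y, arm 0
boundary: total ω_sun = x + y = 0 and total ω_arm = x = 1  ⇒  y = -1, x = 1
row 2 ring = −(13/65)·(-1) = 1/5
totals (row 1 + row 2): sun 1 + (-1) = 0, ring 1 + 1/5 = 6/5, arm 1 + 0 = 1
asked cell (row2, sun) = -1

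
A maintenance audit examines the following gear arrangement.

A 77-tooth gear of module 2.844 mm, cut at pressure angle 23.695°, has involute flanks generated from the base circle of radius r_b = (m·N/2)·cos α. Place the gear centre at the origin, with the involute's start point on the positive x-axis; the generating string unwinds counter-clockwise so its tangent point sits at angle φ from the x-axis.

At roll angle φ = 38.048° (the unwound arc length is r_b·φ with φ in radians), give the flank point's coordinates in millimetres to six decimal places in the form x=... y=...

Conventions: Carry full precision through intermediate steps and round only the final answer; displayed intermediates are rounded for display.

recognized (one wheel, involute flank): single-mesh tooth geometry, m = 2.844, N = 77
pitch radius r_p = m·N/2 = 2.844·77/2 = 109.494000
base radius r_b = r_p·cos α = 109.494000·cos 23.695° = 100.263400
roll angle φ = 38.048° = 0.66406287 rad
x = r_b·(cos φ + φ·sin φ) = 119.992317
y = r_b·(sin φ − φ·cos φ) = 9.362138

x=119.992317 y=9.362138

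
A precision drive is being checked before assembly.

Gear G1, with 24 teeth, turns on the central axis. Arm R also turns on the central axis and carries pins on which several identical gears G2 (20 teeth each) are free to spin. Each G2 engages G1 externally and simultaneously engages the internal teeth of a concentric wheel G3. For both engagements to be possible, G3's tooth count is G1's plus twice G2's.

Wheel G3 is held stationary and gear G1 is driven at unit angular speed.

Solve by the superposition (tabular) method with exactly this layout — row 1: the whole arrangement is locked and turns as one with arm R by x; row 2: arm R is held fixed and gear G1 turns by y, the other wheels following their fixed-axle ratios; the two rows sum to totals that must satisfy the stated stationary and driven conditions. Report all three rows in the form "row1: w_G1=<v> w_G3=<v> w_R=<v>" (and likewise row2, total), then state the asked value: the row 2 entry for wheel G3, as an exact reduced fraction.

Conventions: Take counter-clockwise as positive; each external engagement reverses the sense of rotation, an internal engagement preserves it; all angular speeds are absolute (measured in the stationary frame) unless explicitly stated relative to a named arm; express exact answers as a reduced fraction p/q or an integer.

class = planetary set [G3 = 24+2·20 = 64; Willis about the carrier]
row 1 — lock + rotate with arm: ω_sun = ω_ring = ω_arm = x
superposition row 2 [arm held]: sun y, ring −(24/64)·y, arm 0
boundary: total ω_ring = x − (24/64)·y = 0 and total ω_sun = x + y = 1  ⇒  y = 8/11, x = 3/11
row 2 ring = −(24/64)·8/11 = -3/11
totals (row 1 + row 2): sun 3/11 + 8/11 = 1, ring 3/11 + (-3/11) = 0, arm 3/11 + 0 = 3/11
asked cell (row2, ring) = -3/11

row1: w_G1=3/11 w_G3=3/11 w_R=3/11
row2: w_G1=8/11 w_G3=-3/11 w_R=0
total: w_G1=1 w_G3=0 w_R=3/11
asked value: -3/11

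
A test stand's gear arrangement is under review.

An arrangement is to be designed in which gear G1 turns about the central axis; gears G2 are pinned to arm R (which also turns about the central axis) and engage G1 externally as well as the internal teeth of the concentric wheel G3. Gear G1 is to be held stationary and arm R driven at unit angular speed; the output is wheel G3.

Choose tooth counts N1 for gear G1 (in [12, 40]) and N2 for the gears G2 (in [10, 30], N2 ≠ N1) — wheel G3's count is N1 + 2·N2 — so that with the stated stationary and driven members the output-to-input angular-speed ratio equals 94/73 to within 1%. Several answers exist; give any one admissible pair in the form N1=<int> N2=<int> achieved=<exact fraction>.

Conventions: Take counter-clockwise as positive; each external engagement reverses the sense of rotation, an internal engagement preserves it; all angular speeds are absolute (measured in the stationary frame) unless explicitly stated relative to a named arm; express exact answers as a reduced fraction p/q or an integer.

class = planetary set [ratio 94/73 wanted; Willis about the carrier]
Willis with ω_sun = 0: ω_ring/ω_arm = (N1+N3)/N3; set equal to 94/73  ⇒  N3/N1 = 1/(94/73 − 1) = 73/21
N3 = N1 + 2·N2  ⇒  N2/N1 = (N3/N1 − 1)/2 = (73/21 − 1)/2 = 26/21
smallest multiple with N1 ≥ 12 and N2 ≥ 10: k = 1  ⇒  N1 = 1·21 = 21, N2 = 1·26 = 26 (N1 ≤ 40, N2 ≤ 30, N2 ≠ N1 ✓), N3 = 21 + 2·26 = 73
check: (N1+N3)/N3 with N1 = 21, N3 = 73 gives 94/73; |achieved − target| = 0 ≤ 47/3650 ✓

N1=21 N2=26 achieved=94/73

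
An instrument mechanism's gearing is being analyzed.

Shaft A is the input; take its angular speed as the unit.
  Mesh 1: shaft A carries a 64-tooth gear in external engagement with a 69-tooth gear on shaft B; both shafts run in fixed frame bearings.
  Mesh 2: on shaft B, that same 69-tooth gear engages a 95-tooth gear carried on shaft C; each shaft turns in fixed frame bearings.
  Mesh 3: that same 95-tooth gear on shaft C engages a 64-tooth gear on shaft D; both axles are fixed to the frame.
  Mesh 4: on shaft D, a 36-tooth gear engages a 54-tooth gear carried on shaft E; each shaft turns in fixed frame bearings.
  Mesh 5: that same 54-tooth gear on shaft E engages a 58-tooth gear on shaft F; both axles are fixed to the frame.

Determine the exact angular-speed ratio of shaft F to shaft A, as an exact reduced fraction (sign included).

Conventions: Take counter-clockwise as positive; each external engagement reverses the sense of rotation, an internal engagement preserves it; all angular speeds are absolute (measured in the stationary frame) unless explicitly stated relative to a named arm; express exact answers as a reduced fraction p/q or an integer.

class = fixed-axis compound train [5 meshes; 5 ratios multiply, 5 sense flips]
mesh 1 [64T→69T]: running ratio 64/69, sense −
mesh 2 [69T→95T]: running ratio 64/95, sense +
mesh 3 [95T→64T]: running ratio 1, sense −
mesh 4 [36T→54T]: running ratio 2/3, sense +
mesh 5 [54T→58T]: running ratio 18/29, sense −
ω_out/ω_in = -18/29

-18/29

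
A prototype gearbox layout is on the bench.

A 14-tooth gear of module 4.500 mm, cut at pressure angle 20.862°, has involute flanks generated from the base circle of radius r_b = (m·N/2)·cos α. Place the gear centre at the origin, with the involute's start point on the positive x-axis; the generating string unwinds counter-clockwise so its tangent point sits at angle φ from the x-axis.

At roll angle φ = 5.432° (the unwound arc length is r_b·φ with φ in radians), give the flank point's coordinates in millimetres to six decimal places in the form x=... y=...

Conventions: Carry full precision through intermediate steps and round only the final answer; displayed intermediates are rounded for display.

topology: single-mesh involute geometry — m = 4.500, N = 14
pitch radius r_p = m·N/2 = 4.500·14/2 = 31.500000
base radius r_b = r_p·cos α = 31.500000·cos 20.862° = 29.434887
roll angle φ = 5.432° = 0.09480628 rad
x = r_b·(cos φ + φ·sin φ) = 29.566874
y = r_b·(sin φ − φ·cos φ) = 0.008353

x=29.566874 y=0.008353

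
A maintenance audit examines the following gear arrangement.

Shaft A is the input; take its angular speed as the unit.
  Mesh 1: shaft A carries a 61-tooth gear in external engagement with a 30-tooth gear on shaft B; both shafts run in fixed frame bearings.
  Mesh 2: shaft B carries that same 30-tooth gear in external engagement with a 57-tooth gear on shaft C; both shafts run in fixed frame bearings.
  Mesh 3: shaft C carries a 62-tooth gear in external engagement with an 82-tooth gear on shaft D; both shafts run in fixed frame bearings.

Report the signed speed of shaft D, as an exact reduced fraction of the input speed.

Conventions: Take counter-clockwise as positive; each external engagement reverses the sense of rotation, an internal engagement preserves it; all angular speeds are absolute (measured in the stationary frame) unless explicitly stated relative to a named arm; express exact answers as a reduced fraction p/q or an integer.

3-mesh fixed-axis compound train (all bearings frame-fixed)
mesh 1 [61T→30T]: |ω|/ω_in = 1×61/30 = 61/30, sense flips to −
mesh 2 [30T→57T]: |ω|/ω_in = (61/30)×30/57 = 61/57, sense flips to +
mesh 3 [62T→82T]: |ω|/ω_in = (61/57)×62/82 = 1891/2337, sense flips to −
signed output speed (× input speed) = -1891/2337

-1891/2337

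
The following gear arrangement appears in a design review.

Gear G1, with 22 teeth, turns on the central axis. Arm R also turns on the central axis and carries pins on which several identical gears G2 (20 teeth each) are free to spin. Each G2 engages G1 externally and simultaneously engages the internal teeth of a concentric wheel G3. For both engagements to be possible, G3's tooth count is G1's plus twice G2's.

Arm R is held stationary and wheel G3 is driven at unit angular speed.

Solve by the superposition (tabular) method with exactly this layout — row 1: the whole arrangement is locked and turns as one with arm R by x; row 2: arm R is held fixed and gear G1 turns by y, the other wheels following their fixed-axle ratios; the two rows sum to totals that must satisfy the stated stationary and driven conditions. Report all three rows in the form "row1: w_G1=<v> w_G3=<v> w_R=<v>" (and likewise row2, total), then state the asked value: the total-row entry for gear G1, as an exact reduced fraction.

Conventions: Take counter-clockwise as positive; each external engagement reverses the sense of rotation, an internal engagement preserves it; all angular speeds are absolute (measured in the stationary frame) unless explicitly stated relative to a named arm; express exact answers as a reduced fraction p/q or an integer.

topology: planetary set — G1 22T / G2 20T / G3 62T, arm = carrier (Willis)
row 1 (train locked, turned with arm): all members turn x
superposition row 2 [arm held]: sun y, ring −(22/62)·y, arm 0
boundary: total ω_arm = x = 0 and total ω_ring = x − (22/62)·y = 1  ⇒  y = -31/11, x = 0
row 2 ring = −(22/62)·(-31/11) = 1
totals (row 1 + row 2): sun 0 + (-31/11) = -31/11, ring 0 + 1 = 1, arm 0 + 0 = 0
asked cell (total, sun) = -31/11

row1: w_G1=0 w_G3=0 w_R=0
row2: w_G1=-31/11 w_G3=1 w_R=0
total: w_G1=-31/11 w_G3=1 w_R=0
asked value: -31/11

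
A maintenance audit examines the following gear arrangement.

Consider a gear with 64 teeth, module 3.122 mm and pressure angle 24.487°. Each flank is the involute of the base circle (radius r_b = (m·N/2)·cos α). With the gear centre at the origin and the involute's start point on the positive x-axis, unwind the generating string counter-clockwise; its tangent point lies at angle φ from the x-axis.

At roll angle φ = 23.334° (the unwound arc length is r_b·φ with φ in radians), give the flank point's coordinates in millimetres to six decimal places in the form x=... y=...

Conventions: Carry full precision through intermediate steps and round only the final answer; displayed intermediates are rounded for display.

x=98.148105 y=2.013302

single-mesh involute tooth geometry (64T wheel at module 3.122)
pitch radius r_p = m·N/2 = 3.122·64/2 = 99.904000
base radius r_b = r_p·cos α = 99.904000·cos 24.487° = 90.918169
roll angle φ = 23.334° = 0.40725513 rad
x = r_b·(cos φ + φ·sin φ) = 98.148105
y = r_b·(sin φ − φ·cos φ) = 2.013302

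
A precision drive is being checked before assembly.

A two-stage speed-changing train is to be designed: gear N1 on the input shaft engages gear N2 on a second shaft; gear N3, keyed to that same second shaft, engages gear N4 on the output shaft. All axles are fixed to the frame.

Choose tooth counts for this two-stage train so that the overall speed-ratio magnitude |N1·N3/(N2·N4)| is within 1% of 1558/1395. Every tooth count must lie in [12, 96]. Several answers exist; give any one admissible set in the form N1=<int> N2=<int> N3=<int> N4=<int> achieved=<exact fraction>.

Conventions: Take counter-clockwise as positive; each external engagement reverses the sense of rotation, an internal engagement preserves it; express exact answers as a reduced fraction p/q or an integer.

N1=19 N2=15 N3=82 N4=93 achieved=1558/1395

design class (target 1558/1395): fixed-axis compound train
target = 1558/1395 in lowest terms: an exact hit needs N1·N3 = k·1558 and N2·N4 = k·1395 for one integer k, every count in [12, 96]; additionally prefer no 1:1 stage (N1 ≠ N2, N3 ≠ N4)
k = 1: N1·N3 = 1558 = 19·82, N2·N4 = 1395 = 15·93
achieved = 19·82/(15·93) = 1558/1395; |achieved − target| = 0 ≤ 779/69750 ✓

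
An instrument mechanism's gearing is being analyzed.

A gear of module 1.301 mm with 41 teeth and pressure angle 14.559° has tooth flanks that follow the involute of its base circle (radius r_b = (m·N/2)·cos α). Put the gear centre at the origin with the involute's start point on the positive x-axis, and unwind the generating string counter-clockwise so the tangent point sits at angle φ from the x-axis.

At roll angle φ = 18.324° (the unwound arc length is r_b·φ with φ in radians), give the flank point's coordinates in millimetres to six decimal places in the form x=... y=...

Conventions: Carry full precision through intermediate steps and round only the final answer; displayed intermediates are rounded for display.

x=27.100673 y=0.278599

recognized (one wheel, involute flank): single-mesh tooth geometry, m = 1.301, N = 41
pitch radius r_p = m·N/2 = 1.301·41/2 = 26.670500
base radius r_b = r_p·cos α = 26.670500·cos 14.559° = 25.814092
roll angle φ = 18.324° = 0.31981413 rad
x = r_b·(cos φ + φ·sin φ) = 27.100673
y = r_b·(sin φ − φ·cos φ) = 0.278599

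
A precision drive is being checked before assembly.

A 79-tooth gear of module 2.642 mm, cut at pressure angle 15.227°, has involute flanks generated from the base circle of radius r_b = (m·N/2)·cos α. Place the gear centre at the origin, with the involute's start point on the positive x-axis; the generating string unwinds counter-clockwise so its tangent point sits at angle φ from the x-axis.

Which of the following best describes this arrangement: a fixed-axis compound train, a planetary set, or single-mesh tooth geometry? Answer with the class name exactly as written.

topology: single-mesh involute geometry — m = 2.642, N = 79
classification: single-mesh tooth geometry

single-mesh tooth geometry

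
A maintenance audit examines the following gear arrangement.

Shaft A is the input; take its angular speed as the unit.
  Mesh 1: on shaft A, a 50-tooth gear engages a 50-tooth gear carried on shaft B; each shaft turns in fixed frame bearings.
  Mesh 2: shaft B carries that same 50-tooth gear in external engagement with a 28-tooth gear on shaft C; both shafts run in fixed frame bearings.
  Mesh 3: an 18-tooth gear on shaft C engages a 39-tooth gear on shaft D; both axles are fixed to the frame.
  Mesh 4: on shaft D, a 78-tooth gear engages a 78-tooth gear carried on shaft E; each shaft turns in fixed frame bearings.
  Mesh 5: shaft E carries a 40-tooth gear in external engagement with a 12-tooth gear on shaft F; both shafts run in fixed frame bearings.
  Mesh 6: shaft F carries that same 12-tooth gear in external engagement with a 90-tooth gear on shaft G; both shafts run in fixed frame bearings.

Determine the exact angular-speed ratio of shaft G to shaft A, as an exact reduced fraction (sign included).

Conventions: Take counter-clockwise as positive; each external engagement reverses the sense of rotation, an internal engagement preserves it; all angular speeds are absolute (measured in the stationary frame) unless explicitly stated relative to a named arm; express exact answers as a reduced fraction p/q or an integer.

class = fixed-axis compound train [6 meshes; 6 ratios multiply, 6 sense flips]
mesh 1 [50T→50T]: running ratio 1, sense −
mesh 2 [50T→28T]: running ratio 25/14, sense +
mesh 3 [18T→39T]: running ratio 75/91, sense −
mesh 4 [78T→78T]: running ratio 75/91, sense +
mesh 5 [40T→12T]: running ratio 250/91, sense −
mesh 6 [12T→90T]: running ratio 100/273, sense +
ω_out/ω_in = 100/273

100/273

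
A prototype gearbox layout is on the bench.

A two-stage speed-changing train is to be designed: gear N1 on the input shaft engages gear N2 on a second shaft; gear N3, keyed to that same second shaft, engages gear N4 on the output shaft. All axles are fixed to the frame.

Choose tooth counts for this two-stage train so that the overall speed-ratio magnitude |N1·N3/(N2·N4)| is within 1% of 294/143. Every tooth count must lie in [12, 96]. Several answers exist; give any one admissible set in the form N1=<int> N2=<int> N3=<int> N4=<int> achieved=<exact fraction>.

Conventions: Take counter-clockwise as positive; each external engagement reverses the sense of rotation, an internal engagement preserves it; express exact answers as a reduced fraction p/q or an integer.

2-stage fixed-axis compound train for ratio 294/143
target = 294/143 in lowest terms: an exact hit needs N1·N3 = k·294 and N2·N4 = k·143 for one integer k, every count in [12, 96]; additionally prefer no 1:1 stage (N1 ≠ N2, N3 ≠ N4)
k = 1: no 1:1-free in-range split of k·294 and k·143 into factor pairs; take k = 2
k = 2: N1·N3 = 588 = 12·49, N2·N4 = 286 = 13·22
achieved = 12·49/(13·22) = 294/143; |achieved − target| = 0 ≤ 147/7150 ✓

N1=12 N2=13 N3=49 N4=22 achieved=294/143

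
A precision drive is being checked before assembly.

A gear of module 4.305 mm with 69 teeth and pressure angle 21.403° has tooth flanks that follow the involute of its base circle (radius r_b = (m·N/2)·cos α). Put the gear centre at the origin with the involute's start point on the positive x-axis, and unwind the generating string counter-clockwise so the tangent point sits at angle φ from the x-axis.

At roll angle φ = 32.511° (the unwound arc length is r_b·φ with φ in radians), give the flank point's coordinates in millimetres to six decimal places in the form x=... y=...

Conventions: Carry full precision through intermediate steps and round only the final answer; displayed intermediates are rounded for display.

x=158.780840 y=8.152916

class = single-mesh tooth geometry [base-circle involute, m = 4.305, 69T]
pitch radius r_p = m·N/2 = 4.305·69/2 = 148.522500
base radius r_b = r_p·cos α = 148.522500·cos 21.403° = 138.279900
roll angle φ = 32.511° = 0.56742399 rad
x = r_b·(cos φ + φ·sin φ) = 158.780840
y = r_b·(sin φ − φ·cos φ) = 8.152916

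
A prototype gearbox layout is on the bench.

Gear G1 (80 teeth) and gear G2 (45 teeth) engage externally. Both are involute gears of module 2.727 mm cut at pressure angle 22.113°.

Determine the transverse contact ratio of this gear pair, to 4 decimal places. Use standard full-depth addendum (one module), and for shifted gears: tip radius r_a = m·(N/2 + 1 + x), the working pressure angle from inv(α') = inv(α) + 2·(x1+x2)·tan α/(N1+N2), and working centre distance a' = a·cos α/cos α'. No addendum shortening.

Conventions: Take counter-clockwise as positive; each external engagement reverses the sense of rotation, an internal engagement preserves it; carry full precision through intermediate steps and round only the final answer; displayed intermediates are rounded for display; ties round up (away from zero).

1.6717

recognized (one external pair, fixed centres): single-mesh tooth geometry, m = 2.727, N1 = 80, N2 = 45
base radii: r_b1 = 101.056429, r_b2 = 56.844241
tip radii: r_a1 = 111.807000, r_a2 = 64.084500
no profile shift: α' = α, a' = a
action lengths: √(r_a1²−r_b1²) = 47.837259, √(r_a2²−r_b2²) = 29.589785
base pitch p_b = π·m·cos α = 7.936953
CR = (47.837259 + 29.589785 − 170.437500·sin 22.11300°)/7.936953 = 1.671736
contact ratio ≈ 1.6717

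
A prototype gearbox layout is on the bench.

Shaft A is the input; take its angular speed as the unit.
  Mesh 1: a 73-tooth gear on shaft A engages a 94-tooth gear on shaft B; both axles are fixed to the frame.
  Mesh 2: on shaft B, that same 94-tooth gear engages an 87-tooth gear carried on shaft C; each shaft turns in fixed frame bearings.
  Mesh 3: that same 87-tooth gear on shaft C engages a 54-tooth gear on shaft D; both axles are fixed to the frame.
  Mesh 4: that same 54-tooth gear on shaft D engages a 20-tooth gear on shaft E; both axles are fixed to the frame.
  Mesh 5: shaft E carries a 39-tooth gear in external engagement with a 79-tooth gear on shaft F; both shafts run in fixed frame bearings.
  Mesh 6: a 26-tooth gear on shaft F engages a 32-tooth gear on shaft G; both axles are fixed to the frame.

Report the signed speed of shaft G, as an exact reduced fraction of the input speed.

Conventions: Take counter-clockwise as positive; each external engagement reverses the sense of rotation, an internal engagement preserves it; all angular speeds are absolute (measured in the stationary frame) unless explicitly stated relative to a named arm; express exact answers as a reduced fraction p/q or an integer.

6-mesh fixed-axis compound train (all bearings frame-fixed)
mesh 1 [73T→94T]: |ω|/ω_in = 1×73/94 = 73/94, sense flips to −
mesh 2 [94T→87T]: |ω|/ω_in = (73/94)×94/87 = 73/87, sense flips to +
mesh 3 [87T→54T]: |ω|/ω_in = (73/87)×87/54 = 73/54, sense flips to −
mesh 4 [54T→20T]: |ω|/ω_in = (73/54)×54/20 = 73/20, sense flips to +
mesh 5 [39T→79T]: |ω|/ω_in = (73/20)×39/79 = 2847/1580, sense flips to −
mesh 6 [26T→32T]: |ω|/ω_in = (2847/1580)×26/32 = 37011/25280, sense flips to +
signed output speed (× input speed) = 37011/25280

37011/25280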